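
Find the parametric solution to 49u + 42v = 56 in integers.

Step 1: Compute gcd(49, 42) = 7.
Since 7 divides 56, solutions exist.

Step 2: Find a particular solution using extended Euclidean algorithm.
We get u₀ = 8, v₀ = -8.
Check: 49*8 + 42*-8 = 56 = 56 ✓

Step 3: Write the general solution.
u = 8 + (42/7)t = 8 + 6t
v = -8 - (49/7)t = -8 - 7t
for any integer t.

u = 8 + 6t, v = -8 - 7t for integer t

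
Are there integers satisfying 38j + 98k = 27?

Step 1: Compute gcd(38, 98).
gcd(38, 98) = 2

Step 2: Check divisibility.
Does 2 divide 27? 27 = 2 x 13 + 1, so no.

By the theorem on linear Diophantine equations, 38j + 98k = 27 has integer solutions if and only if gcd(38, 98) divides 27. Since 2 does not divide 27, no solutions exist.

No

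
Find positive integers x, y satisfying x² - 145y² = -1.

We need x² = 145y² - 1. Try successive y:
y = 1: x² = 145·1² - 1 = 144 = 12² ✓
Check: 12² - 145·1² = 144 - 145 = -1 ✓

x = 12, y = 1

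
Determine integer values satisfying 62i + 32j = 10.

Step 1: Check solvability.
gcd(62, 32) = 2
Since 2 divides 10, solutions exist.

Step 2: Apply extended Euclidean algorithm to find gcd.
We find integers such that 62*x0 + 32*y0 = 2

Step 3: Scale the particular solution.
Multiply by 10/2 = 5:
i = -5, j = 10

Step 4: Verify.
62*(-5) + 32*(10) = 10 = 10 ✓

i = -5, j = 10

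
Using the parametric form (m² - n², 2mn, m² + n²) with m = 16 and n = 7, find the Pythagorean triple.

a = m² - n² = 16² - 7² = 256 - 49 = 207
b = 2mn = 2·16·7 = 224
c = m² + n² = 256 + 49 = 305
Verify: 207² + 224² = 42849 + 50176 = 93025 = 305² ✓

(207, 224, 305)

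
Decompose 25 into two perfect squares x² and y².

We need to find integers x, y > 0 such that x² + y² = 25.
Trying x = 3: y² = 25 - 3² = 25 - 9 = 16
y = 4
Check: 3² + 4² = 9 + 16 = 25 ✓

25 = 3² + 4²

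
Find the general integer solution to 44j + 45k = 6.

Step 1: Compute gcd(44, 45) = 1.
Since 1 divides 6, solutions exist.

Step 2: Find a particular solution using extended Euclidean algorithm.
We get j₀ = -6, k₀ = 6.
Check: 44*-6 + 45*6 = 6 = 6 ✓

Step 3: Write the general solution.
j = -6 + (45/1)t = -6 + 45t
k = 6 - (44/1)t = 6 - 44t
for any integer t.

j = -6 + 45t, k = 6 - 44t for integer t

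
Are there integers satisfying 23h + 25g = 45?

Step 1: Compute gcd(23, 25).
gcd(23, 25) = 1

Step 2: Check divisibility.
Does 1 divide 45? 45 = 1 x 45, so yes.

By the theorem on linear Diophantine equations, 23h + 25g = 45 has integer solutions if and only if gcd(23, 25) divides 45. Since 1 | 45, solutions exist.

Yes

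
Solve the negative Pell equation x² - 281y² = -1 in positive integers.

We need x² = 281y² - 1. Try successive y:
y = 1: x² = 281·1² - 1 = 280, not a perfect square
y = 2: x² = 281·2² - 1 = 1123, not a perfect square
y = 3: x² = 281·3² - 1 = 2528, not a perfect square
...
y = 63445: x² = 281·63445² - 1 = 1131100315024 = 1063532² ✓
Check: 1063532² - 281·63445² = 1131100315024 - 1131100315025 = -1 ✓

x = 1063532, y = 63445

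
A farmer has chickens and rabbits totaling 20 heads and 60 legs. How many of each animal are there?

Let c = chickens, r = rabbits.
Heads: c + r = 20
Legs: 2c + 4r = 60
From the first equation, c = 20 - r. Substitute:
2(20 - r) + 4r = 60
40 + 2r = 60
r = (60 - 40)/2 = 10
c = 20 - 10 = 10

Chickens: 10, Rabbits: 10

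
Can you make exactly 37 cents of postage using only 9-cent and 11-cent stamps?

We need non-negative x, y with 9x + 11y = 37.
gcd(9, 11) = 1 divides 37, so integer solutions exist, but checking x = 0..4 shows none with y ≥ 0.
So 37 cannot be made with non-negative stamp counts.

No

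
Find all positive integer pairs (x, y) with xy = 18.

The positive divisors of 18 are: 1, 2, 3, 6, 9, 18.
Each divisor d gives the pair (d, 18/d):
(1, 18), (2, 9), (3, 6), (6, 3), (9, 2), (18, 1)

(1, 18), (2, 9), (3, 6), (6, 3), (9, 2), (18, 1)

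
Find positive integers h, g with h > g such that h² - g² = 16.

Factor: h² - g² = (h+g)(h-g) = 16.
We need two factors of 16 with the same parity.
Use h+g = 8 and h-g = 2 (product 8·2 = 16).
Adding: 2h = 10, so h = 5.
Subtracting: 2g = 6, so g = 3.
Check: 5² - 3² = 25 - 9 = 16 ✓

h = 5, g = 3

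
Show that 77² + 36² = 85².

Compute a² + b²:
77² + 36² = 5929 + 1296 = 7225
Compute c²:
85² = 7225
Since 7225 = 7225, it is a Pythagorean triple.

Yes, it is a Pythagorean triple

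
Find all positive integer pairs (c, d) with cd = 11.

The positive divisors of 11 are: 1, 11.
Each divisor d gives the pair (d, 11/d):
(1, 11), (11, 1)

(1, 11), (11, 1)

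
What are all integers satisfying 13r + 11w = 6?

Step 1: Compute gcd(13, 11) = 1.
Since 1 divides 6, solutions exist.

Step 2: Find a particular solution using extended Euclidean algorithm.
We get r₀ = -30, w₀ = 36.
Check: 13*-30 + 11*36 = 6 = 6 ✓

Step 3: Write the general solution.
r = -30 + (11/1)t = -30 + 11t
w = 36 - (13/1)t = 36 - 13t
for any integer t.

r = -30 + 11t, w = 36 - 13t for integer t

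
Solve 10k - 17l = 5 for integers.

Step 1: Check solvability.
gcd(10, 17) = 1
Since 1 divides 5, solutions exist.

Step 2: Apply extended Euclidean algorithm to find gcd.
We find integers such that 10*x0 + 17*y0 = 1

Step 3: Scale the particular solution.
Multiply by 5/1 = 5:
k = -25, l = -15

Step 4: Verify.
10*(-25) - 17*(-15) = 5 = 5 ✓

k = -25, l = -15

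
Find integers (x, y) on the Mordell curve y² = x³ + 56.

Try small integer x values and check whether x³ + 56 is a perfect square.
x = 2: x³ + 56 = 2³ + 56 = 8 + 56 = 64
Is 64 a perfect square? 8² = 64 ✓
So (x, y) = (2, 8) is a solution.

x = 2, y = 8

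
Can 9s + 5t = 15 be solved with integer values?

Step 1: Compute gcd(9, 5).
gcd(9, 5) = 1

Step 2: Check divisibility.
Does 1 divide 15? 15 = 1 x 15, so yes.

By the theorem on linear Diophantine equations, 9s + 5t = 15 has integer solutions if and only if gcd(9, 5) divides 15. Since 1 | 15, solutions exist.

Yes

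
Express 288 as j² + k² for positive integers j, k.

We need to find integers j, k > 0 such that j² + k² = 288.
Trying j = 12: k² = 288 - 12² = 288 - 144 = 144
k = 12
Check: 12² + 12² = 144 + 144 = 288 ✓

288 = 12² + 12²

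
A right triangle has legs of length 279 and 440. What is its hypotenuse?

c² = a² + b² = 279² + 440² = 77841 + 193600 = 271441
c = 521

521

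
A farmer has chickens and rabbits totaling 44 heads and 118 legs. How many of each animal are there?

Let c = chickens, r = rabbits.
Heads: c + r = 44
Legs: 2c + 4r = 118
From the first equation, c = 44 - r. Substitute:
2(44 - r) + 4r = 118
88 + 2r = 118
r = (118 - 88)/2 = 15
c = 44 - 15 = 29

Chickens: 29, Rabbits: 15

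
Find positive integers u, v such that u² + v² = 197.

Search for u with 197 - u² a perfect square.
u = 1: 197 - 1² = 197 - 1 = 196 = 14² ✓
So u = 1, v = 14.

u = 1, v = 14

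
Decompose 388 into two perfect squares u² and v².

We need to find integers u, v > 0 such that u² + v² = 388.
Trying u = 8: v² = 388 - 8² = 388 - 64 = 324
v = 18
Check: 8² + 18² = 64 + 324 = 388 ✓

388 = 8² + 18²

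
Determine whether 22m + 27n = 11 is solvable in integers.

Step 1: Compute gcd(22, 27).
gcd(22, 27) = 1

Step 2: Check divisibility.
Does 1 divide 11? 11 = 1 x 11, so yes.

By the theorem on linear Diophantine equations, 22m + 27n = 11 has integer solutions if and only if gcd(22, 27) divides 11. Since 1 | 11, solutions exist.

Yes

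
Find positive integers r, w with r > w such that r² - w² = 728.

Factor: r² - w² = (r+w)(r-w) = 728.
We need two factors of 728 with the same parity.
Use r+w = 364 and r-w = 2 (product 364·2 = 728).
Adding: 2r = 366, so r = 183.
Subtracting: 2w = 362, so w = 181.
Check: 183² - 181² = 33489 - 32761 = 728 ✓

r = 183, w = 181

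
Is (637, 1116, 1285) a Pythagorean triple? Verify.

Compute a² + b² = 637² + 1116² = 405769 + 1245456 = 1651225
Compute c² = 1285² = 1651225
Since 1651225 = 1651225, confirmed.

Yes, it is a Pythagorean triple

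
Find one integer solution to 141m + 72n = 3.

Step 1: Check solvability.
gcd(141, 72) = 3
Since 3 divides 3, solutions exist.

Step 2: Apply extended Euclidean algorithm to find gcd.
We find integers such that 141*x0 + 72*y0 = 3

Step 3: Scale the particular solution.
Multiply by 3/3 = 1:
m = -1, n = 2

Step 4: Verify.
141*(-1) + 72*(2) = 3 = 3 ✓

m = -1, n = 2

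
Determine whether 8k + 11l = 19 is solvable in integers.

Step 1: Compute gcd(8, 11).
gcd(8, 11) = 1

Step 2: Check divisibility.
Does 1 divide 19? 19 = 1 x 19, so yes.

By the theorem on linear Diophantine equations, 8k + 11l = 19 has integer solutions if and only if gcd(8, 11) divides 19. Since 1 | 19, solutions exist.

Yes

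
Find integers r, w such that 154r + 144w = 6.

Step 1: Check solvability.
gcd(154, 144) = 2
Since 2 divides 6, solutions exist.

Step 2: Apply extended Euclidean algorithm to find gcd.
We find integers such that 154*x0 + 144*y0 = 2

Step 3: Scale the particular solution.
Multiply by 6/2 = 3:
r = 87, w = -93

Step 4: Verify.
154*(87) + 144*(-93) = 6 = 6 ✓

r = 87, w = -93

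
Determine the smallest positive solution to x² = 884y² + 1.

We seek the smallest positive integers (x, y) with x² - 884y² = 1, i.e., x² = 884y² + 1.
Try successive y values:
y = 1: x² = 884·1² + 1 = 885, not a perfect square
y = 2: x² = 884·2² + 1 = 3537, not a perfect square
y = 3: x² = 884·3² + 1 = 7957, not a perfect square
... continuing the search (or via continued fractions) ...
y = 56: x² = 884·56² + 1 = 2772225, x = 1665 ✓

Verify: 1665² - 884·56² = 2772225 - 2772224 = 1 ✓

x = 1665, y = 56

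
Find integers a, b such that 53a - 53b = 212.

Step 1: Check solvability.
gcd(53, 53) = 53
Since 53 divides 212, solutions exist.

Step 2: Apply extended Euclidean algorithm to find gcd.
We find integers such that 53*x0 + 53*y0 = 53

Step 3: Scale the particular solution.
Multiply by 212/53 = 4:
a = 0, b = -4

Step 4: Verify.
53*(0) - 53*(-4) = 212 = 212 ✓

a = 0, b = -4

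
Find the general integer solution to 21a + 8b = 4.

Step 1: Compute gcd(21, 8) = 1.
Since 1 divides 4, solutions exist.

Step 2: Find a particular solution using extended Euclidean algorithm.
We get a₀ = -12, b₀ = 32.
Check: 21*-12 + 8*32 = 4 = 4 ✓

Step 3: Write the general solution.
a = -12 + (8/1)t = -12 + 8t
b = 32 - (21/1)t = 32 - 21t
for any integer t.

a = -12 + 8t, b = 32 - 21t for integer t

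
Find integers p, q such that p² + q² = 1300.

We need to find integers p, q > 0 such that p² + q² = 1300.
Trying p = 2: q² = 1300 - 2² = 1300 - 4 = 1296
q = 36
Check: 2² + 36² = 4 + 1296 = 1300 ✓

1300 = 2² + 36²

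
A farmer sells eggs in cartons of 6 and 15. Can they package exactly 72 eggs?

We need non-negative a, b with 6a + 15b = 72.
gcd(6, 15) = 3 divides 72.
Try a = 2: 15b = 72 - 12 = 60, so b = 4.
One way: 2 cartons of 6 and 4 cartons of 15.

Yes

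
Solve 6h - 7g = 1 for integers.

Step 1: Check solvability.
gcd(6, 7) = 1
Since 1 divides 1, solutions exist.

Step 2: Apply extended Euclidean algorithm to find gcd.
We find integers such that 6*x0 + 7*y0 = 1

Step 3: Scale the particular solution.
Multiply by 1/1 = 1:
h = -1, g = -1

Step 4: Verify.
6*(-1) - 7*(-1) = 1 = 1 ✓

h = -1, g = -1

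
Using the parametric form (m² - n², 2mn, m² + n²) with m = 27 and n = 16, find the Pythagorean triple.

a = m² - n² = 729 - 256 = 473
b = 2mn = 2·27·16 = 864
c = m² + n² = 729 + 256 = 985
Verify: 473² + 864² = 223729 + 746496 = 970225 = 985² ✓

(473, 864, 985)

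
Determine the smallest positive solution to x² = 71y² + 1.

We seek the smallest positive integers (x, y) with x² - 71y² = 1, i.e., x² = 71y² + 1.
Try successive y values:
y = 1: x² = 71·1² + 1 = 72, not a perfect square
y = 2: x² = 71·2² + 1 = 285, not a perfect square
y = 3: x² = 71·3² + 1 = 640, not a perfect square
... continuing the search (or via continued fractions) ...
y = 413: x² = 71·413² + 1 = 12110400, x = 3480 ✓

Verify: 3480² - 71·413² = 12110400 - 12110399 = 1 ✓

x = 3480, y = 413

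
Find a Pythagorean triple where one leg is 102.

We need the other leg and hypotenuse such that 102² + x² = c².
Take x = 280, c = 298: 102² + 280² = 10404 + 78400 = 88804 = 298² ✓
Triple: (102, 280, 298)

(102, 280, 298)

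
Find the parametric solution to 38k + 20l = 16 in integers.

Step 1: Compute gcd(38, 20) = 2.
Since 2 divides 16, solutions exist.

Step 2: Find a particular solution using extended Euclidean algorithm.
We get k₀ = -8, l₀ = 16.
Check: 38*-8 + 20*16 = 16 = 16 ✓

Step 3: Write the general solution.
k = -8 + (20/2)t = -8 + 10t
l = 16 - (38/2)t = 16 - 19t
for any integer t.

k = -8 + 10t, l = 16 - 19t for integer t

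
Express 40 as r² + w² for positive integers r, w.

We need to find integers r, w > 0 such that r² + w² = 40.
Trying r = 2: w² = 40 - 2² = 40 - 4 = 36
w = 6
Check: 2² + 6² = 4 + 36 = 40 ✓

40 = 2² + 6²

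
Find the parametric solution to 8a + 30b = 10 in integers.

Step 1: Compute gcd(8, 30) = 2.
Since 2 divides 10, solutions exist.

Step 2: Find a particular solution using extended Euclidean algorithm.
We get a₀ = 20, b₀ = -5.
Check: 8*20 + 30*-5 = 10 = 10 ✓

Step 3: Write the general solution.
a = 20 + (30/2)t = 20 + 15t
b = -5 - (8/2)t = -5 - 4t
for any integer t.

a = 20 + 15t, b = -5 - 4t for integer t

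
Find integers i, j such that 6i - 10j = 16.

Step 1: Check solvability.
gcd(6, 10) = 2
Since 2 divides 16, solutions exist.

Step 2: Apply extended Euclidean algorithm to find gcd.
We find integers such that 6*x0 + 10*y0 = 2

Step 3: Scale the particular solution.
Multiply by 16/2 = 8:
i = 16, j = 8

Step 4: Verify.
6*(16) - 10*(8) = 16 = 16 ✓

i = 16, j = 8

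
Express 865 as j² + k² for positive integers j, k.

We need to find integers j, k > 0 such that j² + k² = 865.
Trying j = 9: k² = 865 - 9² = 865 - 81 = 784
k = 28
Check: 9² + 28² = 81 + 784 = 865 ✓

865 = 9² + 28²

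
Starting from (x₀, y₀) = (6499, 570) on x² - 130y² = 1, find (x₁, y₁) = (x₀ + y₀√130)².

Solutions to x² - Dy² = 1 are generated by powers of (x₀ + y₀√D).
The next solution satisfies x₁ + y₁√130 = (x₀ + y₀√130)², giving:
x₁ = x₀² + 130y₀² = 6499² + 130·570² = 42237001 + 42237000 = 84474001
y₁ = 2x₀y₀ = 2·6499·570 = 7408860

Verify: 84474001² - 130·7408860² = 7135856844948001 - 7135856844948000 = 1 ✓

x = 84474001, y = 7408860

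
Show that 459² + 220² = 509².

Compute a² + b² = 459² + 220² = 210681 + 48400 = 259081
Compute c² = 509² = 259081
Since 259081 = 259081, confirmed.

Yes, it is a Pythagorean triple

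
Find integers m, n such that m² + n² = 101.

We need to find integers m, n > 0 such that m² + n² = 101.
Trying m = 1: n² = 101 - 1² = 101 - 1 = 100
n = 10
Check: 1² + 10² = 1 + 100 = 101 ✓

101 = 1² + 10²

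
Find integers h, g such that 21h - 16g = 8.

Step 1: Check solvability.
gcd(21, 16) = 1
Since 1 divides 8, solutions exist.

Step 2: Apply extended Euclidean algorithm to find gcd.
We find integers such that 21*x0 + 16*y0 = 1

Step 3: Scale the particular solution.
Multiply by 8/1 = 8:
h = -24, g = -32

Step 4: Verify.
21*(-24) - 16*(-32) = 8 = 8 ✓

h = -24, g = -32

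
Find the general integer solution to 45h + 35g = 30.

Step 1: Compute gcd(45, 35) = 5.
Since 5 divides 30, solutions exist.

Step 2: Find a particular solution using extended Euclidean algorithm.
We get h₀ = -18, g₀ = 24.
Check: 45*-18 + 35*24 = 30 = 30 ✓

Step 3: Write the general solution.
h = -18 + (35/5)t = -18 + 7t
g = 24 - (45/5)t = 24 - 9t
for any integer t.

h = -18 + 7t, g = 24 - 9t for integer t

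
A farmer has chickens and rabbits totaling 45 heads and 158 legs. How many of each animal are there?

Let c = chickens, r = rabbits.
Heads: c + r = 45
Legs: 2c + 4r = 158
From the first equation, c = 45 - r. Substitute:
2(45 - r) + 4r = 158
90 + 2r = 158
r = (158 - 90)/2 = 34
c = 45 - 34 = 11

Chickens: 11, Rabbits: 34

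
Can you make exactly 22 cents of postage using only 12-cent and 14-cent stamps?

We need non-negative x, y with 12x + 14y = 22.
gcd(12, 14) = 2 divides 22, so integer solutions exist, but checking x = 0..1 shows none with y ≥ 0.
So 22 cannot be made with non-negative stamp counts.

No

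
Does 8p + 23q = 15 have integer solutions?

Step 1: Compute gcd(8, 23).
gcd(8, 23) = 1

Step 2: Check divisibility.
Does 1 divide 15? 15 = 1 x 15, so yes.

By the theorem on linear Diophantine equations, 8p + 23q = 15 has integer solutions if and only if gcd(8, 23) divides 15. Since 1 | 15, solutions exist.

Yes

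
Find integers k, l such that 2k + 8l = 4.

Step 1: Check solvability.
gcd(2, 8) = 2
Since 2 divides 4, solutions exist.

Step 2: Apply extended Euclidean algorithm to find gcd.
We find integers such that 2*x0 + 8*y0 = 2

Step 3: Scale the particular solution.
Multiply by 4/2 = 2:
k = 2, l = 0

Step 4: Verify.
2*(2) + 8*(0) = 4 = 4 ✓

k = 2, l = 0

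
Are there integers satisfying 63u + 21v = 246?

Step 1: Compute gcd(63, 21).
gcd(63, 21) = 21

Step 2: Check divisibility.
Does 21 divide 246? 246 = 21 x 11 + 15, so no.

By the theorem on linear Diophantine equations, 63u + 21v = 246 has integer solutions if and only if gcd(63, 21) divides 246. Since 21 does not divide 246, no solutions exist.

No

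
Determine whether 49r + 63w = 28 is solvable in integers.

Step 1: Compute gcd(49, 63).
gcd(49, 63) = 7

Step 2: Check divisibility.
Does 7 divide 28? 28 = 7 x 4, so yes.

By the theorem on linear Diophantine equations, 49r + 63w = 28 has integer solutions if and only if gcd(49, 63) divides 28. Since 7 | 28, solutions exist.

Yes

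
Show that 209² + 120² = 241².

Compute a² + b²:
209² + 120² = 43681 + 14400 = 58081
Compute c²:
241² = 58081
Since 58081 = 58081, it is a Pythagorean triple.

Yes, it is a Pythagorean triple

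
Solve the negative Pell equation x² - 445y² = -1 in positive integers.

We need x² = 445y² - 1. Try successive y:
y = 1: x² = 445·1² - 1 = 444, not a perfect square
y = 2: x² = 445·2² - 1 = 1779, not a perfect square
y = 3: x² = 445·3² - 1 = 4004, not a perfect square
...
y = 221: x² = 445·221² - 1 = 21734244 = 4662² ✓
Check: 4662² - 445·221² = 21734244 - 21734245 = -1 ✓

x = 4662, y = 221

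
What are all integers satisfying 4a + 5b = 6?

Step 1: Compute gcd(4, 5) = 1.
Since 1 divides 6, solutions exist.

Step 2: Find a particular solution using extended Euclidean algorithm.
We get a₀ = -6, b₀ = 6.
Check: 4*-6 + 5*6 = 6 = 6 ✓

Step 3: Write the general solution.
a = -6 + (5/1)t = -6 + 5t
b = 6 - (4/1)t = 6 - 4t
for any integer t.

a = -6 + 5t, b = 6 - 4t for integer t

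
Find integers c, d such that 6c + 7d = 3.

Step 1: Check solvability.
gcd(6, 7) = 1
Since 1 divides 3, solutions exist.

Step 2: Apply extended Euclidean algorithm to find gcd.
We find integers such that 6*x0 + 7*y0 = 1

Step 3: Scale the particular solution.
Multiply by 3/1 = 3:
c = -3, d = 3

Step 4: Verify.
6*(-3) + 7*(3) = 3 = 3 ✓

c = -3, d = 3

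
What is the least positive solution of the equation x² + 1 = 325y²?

We need x² = 325y² - 1. Try successive y:
y = 1: x² = 325·1² - 1 = 324 = 18² ✓
Check: 18² - 325·1² = 324 - 325 = -1 ✓

x = 18, y = 1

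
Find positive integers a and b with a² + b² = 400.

We need to find integers a, b > 0 such that a² + b² = 400.
Trying a = 12: b² = 400 - 12² = 400 - 144 = 256
b = 16
Check: 12² + 16² = 144 + 256 = 400 ✓

400 = 12² + 16²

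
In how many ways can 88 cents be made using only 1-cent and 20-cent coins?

We need non-negative integers (x, y) with 1x + 20y = 88.
For each x from 0 to 88, check if (88 - 1x) is a non-negative multiple of 20.
Solutions (x, y): (8,4), (28,3), (48,2), (68,1), ...
Count: 5

5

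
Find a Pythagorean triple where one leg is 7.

We need the other leg and hypotenuse such that 7² + x² = c².
Take x = 24, c = 25: 7² + 24² = 49 + 576 = 625 = 25² ✓
Triple: (7, 24, 25)

(7, 24, 25)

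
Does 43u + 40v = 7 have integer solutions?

Step 1: Compute gcd(43, 40).
gcd(43, 40) = 1

Step 2: Check divisibility.
Does 1 divide 7? 7 = 1 x 7, so yes.

By the theorem on linear Diophantine equations, 43u + 40v = 7 has integer solutions if and only if gcd(43, 40) divides 7. Since 1 | 7, solutions exist.

Yes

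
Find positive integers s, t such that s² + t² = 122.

Search for s with 122 - s² a perfect square.
s = 1: 122 - 1² = 122 - 1 = 121 = 11² ✓
So s = 1, t = 11.

s = 1, t = 11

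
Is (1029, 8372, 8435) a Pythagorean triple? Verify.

Compute a² + b² = 1029² + 8372² = 1058841 + 70090384 = 71149225
Compute c² = 8435² = 71149225
Since 71149225 = 71149225, confirmed.

Yes, it is a Pythagorean triple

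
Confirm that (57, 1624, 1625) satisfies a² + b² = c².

Compute a² + b² = 57² + 1624² = 3249 + 2637376 = 2640625
Compute c² = 1625² = 2640625
Since 2640625 = 2640625, confirmed.

Yes, it is a Pythagorean triple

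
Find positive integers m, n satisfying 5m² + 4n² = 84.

Try small values of m and check whether (84 - 5m²)/4 is a perfect square.
m = 2: 5·2² = 20, so 4n² = 84 - 20 = 64, giving n² = 16, n = 4.
Check: 5·2² + 4·4² = 20 + 64 = 84 ✓

m = 2, n = 4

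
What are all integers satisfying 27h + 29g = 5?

Step 1: Compute gcd(27, 29) = 1.
Since 1 divides 5, solutions exist.

Step 2: Find a particular solution using extended Euclidean algorithm.
We get h₀ = 70, g₀ = -65.
Check: 27*70 + 29*-65 = 5 = 5 ✓

Step 3: Write the general solution.
h = 70 + (29/1)t = 70 + 29t
g = -65 - (27/1)t = -65 - 27t
for any integer t.

h = 70 + 29t, g = -65 - 27t for integer t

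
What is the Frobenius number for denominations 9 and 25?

For two coprime denominations a and b, the Frobenius number (largest value not representable as a non-negative combination) is ab - a - b.
Here gcd(9, 25) = 1, so they are coprime.
F(9, 25) = 9·25 - 9 - 25 = 225 - 34 = 191

191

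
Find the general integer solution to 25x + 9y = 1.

Step 1: Compute gcd(25, 9) = 1.
Since 1 divides 1, solutions exist.

Step 2: Find a particular solution using extended Euclidean algorithm.
We get x₀ = 4, y₀ = -11.
Check: 25*4 + 9*-11 = 1 = 1 ✓

Step 3: Write the general solution.
x = 4 + (9/1)t = 4 + 9t
y = -11 - (25/1)t = -11 - 25t
for any integer t.

x = 4 + 9t, y = -11 - 25t for integer t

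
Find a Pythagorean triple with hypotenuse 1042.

We need a² + b² = 1042² = 1085764.
Trying: 558² + 880² = 311364 + 774400 = 1085764 ✓

(558, 880, 1042)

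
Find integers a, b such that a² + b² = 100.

We need to find integers a, b > 0 such that a² + b² = 100.
Trying a = 6: b² = 100 - 6² = 100 - 36 = 64
b = 8
Check: 6² + 8² = 36 + 64 = 100 ✓

100 = 6² + 8²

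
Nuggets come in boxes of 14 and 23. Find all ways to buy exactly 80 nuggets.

We need non-negative integers (x, y) with 14x + 23y = 80.
For each x in 0..5, check if 80 - 14x is a non-negative multiple of 23.
No x yields an integer y ≥ 0.

No solution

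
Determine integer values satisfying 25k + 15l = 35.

Step 1: Check solvability.
gcd(25, 15) = 5
Since 5 divides 35, solutions exist.

Step 2: Apply extended Euclidean algorithm to find gcd.
We find integers such that 25*x0 + 15*y0 = 5

Step 3: Scale the particular solution.
Multiply by 35/5 = 7:
k = -7, l = 14

Step 4: Verify.
25*(-7) + 15*(14) = 35 = 35 ✓

k = -7, l = 14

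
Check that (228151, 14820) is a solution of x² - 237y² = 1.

Compute x² = 228151² = 52052878801
Compute 237y² = 237·14820² = 237·219632400 = 52052878800
x² - 237y² = 52052878801 - 52052878800 = 1
Since this equals 1, (228151, 14820) is a solution.

Yes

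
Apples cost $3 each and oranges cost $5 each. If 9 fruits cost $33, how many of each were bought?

Let a = apples, o = oranges.
a + o = 9
3a + 5o = 33
Substitute o = 9 - a:
3a + 5(9 - a) = 33
(3 - 5)a = 33 - 45
-2a = -12
a = 6, o = 9 - 6 = 3

Apples: 6, Oranges: 3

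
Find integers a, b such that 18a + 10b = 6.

Step 1: Check solvability.
gcd(18, 10) = 2
Since 2 divides 6, solutions exist.

Step 2: Apply extended Euclidean algorithm to find gcd.
We find integers such that 18*x0 + 10*y0 = 2

Step 3: Scale the particular solution.
Multiply by 6/2 = 3:
a = -3, b = 6

Step 4: Verify.
18*(-3) + 10*(6) = 6 = 6 ✓

a = -3, b = 6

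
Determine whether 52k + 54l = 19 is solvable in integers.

Step 1: Compute gcd(52, 54).
gcd(52, 54) = 2

Step 2: Check divisibility.
Does 2 divide 19? 19 = 2 x 9 + 1, so no.

By the theorem on linear Diophantine equations, 52k + 54l = 19 has integer solutions if and only if gcd(52, 54) divides 19. Since 2 does not divide 19, no solutions exist.

No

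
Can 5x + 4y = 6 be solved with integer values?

Step 1: Compute gcd(5, 4).
gcd(5, 4) = 1

Step 2: Check divisibility.
Does 1 divide 6? 6 = 1 x 6, so yes.

By the theorem on linear Diophantine equations, 5x + 4y = 6 has integer solutions if and only if gcd(5, 4) divides 6. Since 1 | 6, solutions exist.

Yes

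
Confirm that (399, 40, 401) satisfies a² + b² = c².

Compute a² + b² = 399² + 40² = 159201 + 1600 = 160801
Compute c² = 401² = 160801
Since 160801 = 160801, confirmed.

Yes, it is a Pythagorean triple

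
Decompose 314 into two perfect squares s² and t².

We need to find integers s, t > 0 such that s² + t² = 314.
Trying s = 5: t² = 314 - 5² = 314 - 25 = 289
t = 17
Check: 5² + 17² = 25 + 289 = 314 ✓

314 = 5² + 17²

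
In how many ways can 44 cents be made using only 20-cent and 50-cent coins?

We need non-negative integers (x, y) with 20x + 50y = 44.
For each x from 0 to 2, check if (44 - 20x) is a non-negative multiple of 50.
Solutions (x, y): none
Count: 0

0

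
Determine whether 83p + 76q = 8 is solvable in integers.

Step 1: Compute gcd(83, 76).
gcd(83, 76) = 1

Step 2: Check divisibility.
Does 1 divide 8? 8 = 1 x 8, so yes.

By the theorem on linear Diophantine equations, 83p + 76q = 8 has integer solutions if and only if gcd(83, 76) divides 8. Since 1 | 8, solutions exist.

Yes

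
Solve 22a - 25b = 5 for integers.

Step 1: Check solvability.
gcd(22, 25) = 1
Since 1 divides 5, solutions exist.

Step 2: Apply extended Euclidean algorithm to find gcd.
We find integers such that 22*x0 + 25*y0 = 1

Step 3: Scale the particular solution.
Multiply by 5/1 = 5:
a = 40, b = 35

Step 4: Verify.
22*(40) - 25*(35) = 5 = 5 ✓

a = 40, b = 35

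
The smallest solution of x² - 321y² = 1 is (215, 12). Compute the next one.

Solutions to x² - Dy² = 1 are generated by powers of (x₀ + y₀√D).
The next solution satisfies x₁ + y₁√321 = (x₀ + y₀√321)², giving:
x₁ = x₀² + 321y₀² = 215² + 321·12² = 46225 + 46224 = 92449
y₁ = 2x₀y₀ = 2·215·12 = 5160

Verify: 92449² - 321·5160² = 8546817601 - 8546817600 = 1 ✓

x = 92449, y = 5160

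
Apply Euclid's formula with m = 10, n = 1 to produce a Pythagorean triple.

a = m² - n² = 10² - 1² = 100 - 1 = 99
b = 2mn = 2·10·1 = 20
c = m² + n² = 100 + 1 = 101
Verify: 99² + 20² = 9801 + 400 = 10201 = 101² ✓

(99, 20, 101)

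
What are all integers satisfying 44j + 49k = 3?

Step 1: Compute gcd(44, 49) = 1.
Since 1 divides 3, solutions exist.

Step 2: Find a particular solution using extended Euclidean algorithm.
We get j₀ = -30, k₀ = 27.
Check: 44*-30 + 49*27 = 3 = 3 ✓

Step 3: Write the general solution.
j = -30 + (49/1)t = -30 + 49t
k = 27 - (44/1)t = 27 - 44t
for any integer t.

j = -30 + 49t, k = 27 - 44t for integer t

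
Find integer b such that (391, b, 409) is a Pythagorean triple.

b² = c² - a² = 409² - 391² = 167281 - 152881 = 14400
b = sqrt(14400) = 120

120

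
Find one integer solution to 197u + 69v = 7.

Step 1: Check solvability.
gcd(197, 69) = 1
Since 1 divides 7, solutions exist.

Step 2: Apply extended Euclidean algorithm to find gcd.
We find integers such that 197*x0 + 69*y0 = 1

Step 3: Scale the particular solution.
Multiply by 7/1 = 7:
u = -49, v = 140

Step 4: Verify.
197*(-49) + 69*(140) = 7 = 7 ✓

u = -49, v = 140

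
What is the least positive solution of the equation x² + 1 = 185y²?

We need x² = 185y² - 1. Try successive y:
y = 1: x² = 185·1² - 1 = 184, not a perfect square
y = 2: x² = 185·2² - 1 = 739, not a perfect square
y = 3: x² = 185·3² - 1 = 1664, not a perfect square
...
y = 5: x² = 185·5² - 1 = 4624 = 68² ✓
Check: 68² - 185·5² = 4624 - 4625 = -1 ✓

x = 68, y = 5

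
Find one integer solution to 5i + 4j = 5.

Step 1: Check solvability.
gcd(5, 4) = 1
Since 1 divides 5, solutions exist.

Step 2: Apply extended Euclidean algorithm to find gcd.
We find integers such that 5*x0 + 4*y0 = 1

Step 3: Scale the particular solution.
Multiply by 5/1 = 5:
i = 5, j = -5

Step 4: Verify.
5*(5) + 4*(-5) = 5 = 5 ✓

i = 5, j = -5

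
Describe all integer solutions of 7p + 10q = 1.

Step 1: Compute gcd(7, 10) = 1.
Since 1 divides 1, solutions exist.

Step 2: Find a particular solution using extended Euclidean algorithm.
We get p₀ = 3, q₀ = -2.
Check: 7*3 + 10*-2 = 1 = 1 ✓

Step 3: Write the general solution.
p = 3 + (10/1)t = 3 + 10t
q = -2 - (7/1)t = -2 - 7t
for any integer t.

p = 3 + 10t, q = -2 - 7t for integer t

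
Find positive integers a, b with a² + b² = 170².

We need a² + b² = 170² = 28900.
Trying: 26² + 168² = 676 + 28224 = 28900 ✓

(26, 168, 170)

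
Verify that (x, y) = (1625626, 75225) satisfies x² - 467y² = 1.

Compute x² = 1625626² = 2642659891876
Compute 467y² = 467·75225² = 467·5658800625 = 2642659891875
x² - 467y² = 2642659891876 - 2642659891875 = 1
Since this equals 1, (1625626, 75225) is a solution.

Yes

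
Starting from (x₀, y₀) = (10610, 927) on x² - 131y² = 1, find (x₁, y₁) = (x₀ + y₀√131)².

Solutions to x² - Dy² = 1 are generated by powers of (x₀ + y₀√D).
The next solution satisfies x₁ + y₁√131 = (x₀ + y₀√131)², giving:
x₁ = x₀² + 131y₀² = 10610² + 131·927² = 112572100 + 112572099 = 225144199
y₁ = 2x₀y₀ = 2·10610·927 = 19670940

Verify: 225144199² - 131·19670940² = 50689910343351601 - 50689910343351600 = 1 ✓

x = 225144199, y = 19670940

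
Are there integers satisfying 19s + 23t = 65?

Step 1: Compute gcd(19, 23).
gcd(19, 23) = 1

Step 2: Check divisibility.
Does 1 divide 65? 65 = 1 x 65, so yes.

By the theorem on linear Diophantine equations, 19s + 23t = 65 has integer solutions if and only if gcd(19, 23) divides 65. Since 1 | 65, solutions exist.

Yes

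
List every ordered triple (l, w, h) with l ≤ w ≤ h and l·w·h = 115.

Iterate l from 1 to ⌊115^(1/3)⌋. For each l dividing 115, iterate w ≥ l with w dividing 115/l, and set h = 115/(l·w).
Triples found (2): (1×1×115), (1×5×23)

(1×1×115), (1×5×23)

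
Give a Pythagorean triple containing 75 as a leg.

We need the other leg and hypotenuse such that 75² + x² = c².
Take x = 308, c = 317: 75² + 308² = 5625 + 94864 = 100489 = 317² ✓
Triple: (75, 308, 317)

(75, 308, 317)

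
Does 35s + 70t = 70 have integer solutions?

Step 1: Compute gcd(35, 70).
gcd(35, 70) = 35

Step 2: Check divisibility.
Does 35 divide 70? 70 = 35 x 2, so yes.

By the theorem on linear Diophantine equations, 35s + 70t = 70 has integer solutions if and only if gcd(35, 70) divides 70. Since 35 | 70, solutions exist.

Yes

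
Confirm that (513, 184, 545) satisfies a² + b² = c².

Compute a² + b² = 513² + 184² = 263169 + 33856 = 297025
Compute c² = 545² = 297025
Since 297025 = 297025, confirmed.

Yes, it is a Pythagorean triple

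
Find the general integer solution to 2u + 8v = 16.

Step 1: Compute gcd(2, 8) = 2.
Since 2 divides 16, solutions exist.

Step 2: Find a particular solution using extended Euclidean algorithm.
We get u₀ = 8, v₀ = 0.
Check: 2*8 + 8*0 = 16 = 16 ✓

Step 3: Write the general solution.
u = 8 + (8/2)t = 8 + 4t
v = 0 - (2/2)t = 0 - 1t
for any integer t.

u = 8 + 4t, v = 0 - 1t for integer t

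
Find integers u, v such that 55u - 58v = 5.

Step 1: Check solvability.
gcd(55, 58) = 1
Since 1 divides 5, solutions exist.

Step 2: Apply extended Euclidean algorithm to find gcd.
We find integers such that 55*x0 + 58*y0 = 1

Step 3: Scale the particular solution.
Multiply by 5/1 = 5:
u = 95, v = 90

Step 4: Verify.
55*(95) - 58*(90) = 5 = 5 ✓

u = 95, v = 90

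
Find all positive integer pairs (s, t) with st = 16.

The positive divisors of 16 are: 1, 2, 4, 8, 16.
Each divisor d gives the pair (d, 16/d):
(1, 16), (2, 8), (4, 4), (8, 2), (16, 1)

(1, 16), (2, 8), (4, 4), (8, 2), (16, 1)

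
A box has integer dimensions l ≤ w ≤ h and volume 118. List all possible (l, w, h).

Iterate l from 1 to ⌊118^(1/3)⌋. For each l dividing 118, iterate w ≥ l with w dividing 118/l, and set h = 118/(l·w).
Triples found (2): (1×1×118), (1×2×59)

(1×1×118), (1×2×59)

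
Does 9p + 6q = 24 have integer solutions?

Step 1: Compute gcd(9, 6).
gcd(9, 6) = 3

Step 2: Check divisibility.
Does 3 divide 24? 24 = 3 x 8, so yes.

By the theorem on linear Diophantine equations, 9p + 6q = 24 has integer solutions if and only if gcd(9, 6) divides 24. Since 3 | 24, solutions exist.

Yes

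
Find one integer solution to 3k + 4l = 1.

Step 1: Check solvability.
gcd(3, 4) = 1
Since 1 divides 1, solutions exist.

Step 2: Apply extended Euclidean algorithm to find gcd.
We find integers such that 3*x0 + 4*y0 = 1

Step 3: Scale the particular solution.
Multiply by 1/1 = 1:
k = -1, l = 1

Step 4: Verify.
3*(-1) + 4*(1) = 1 = 1 ✓

k = -1, l = 1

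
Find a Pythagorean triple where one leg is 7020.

We need the other leg and hypotenuse such that 7020² + x² = c².
Take x = 5600, c = 8980: 7020² + 5600² = 49280400 + 31360000 = 80640400 = 8980² ✓
Triple: (7020, 5600, 8980)

(7020, 5600, 8980)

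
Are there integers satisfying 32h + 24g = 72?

Step 1: Compute gcd(32, 24).
gcd(32, 24) = 8

Step 2: Check divisibility.
Does 8 divide 72? 72 = 8 x 9, so yes.

By the theorem on linear Diophantine equations, 32h + 24g = 72 has integer solutions if and only if gcd(32, 24) divides 72. Since 8 | 72, solutions exist.

Yes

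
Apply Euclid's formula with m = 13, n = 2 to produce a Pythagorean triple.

a = m² - n² = 13² - 2² = 169 - 4 = 165
b = 2mn = 2·13·2 = 52
c = m² + n² = 169 + 4 = 173
Verify: 165² + 52² = 27225 + 2704 = 29929 = 173² ✓

(165, 52, 173)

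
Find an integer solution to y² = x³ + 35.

Try small integer x values and check whether x³ + 35 is a perfect square.
x = 1: x³ + 35 = 1³ + 35 = 1 + 35 = 36
Is 36 a perfect square? 6² = 36 ✓
So (x, y) = (1, 6) is a solution.

x = 1, y = 6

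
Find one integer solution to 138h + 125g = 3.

Step 1: Check solvability.
gcd(138, 125) = 1
Since 1 divides 3, solutions exist.

Step 2: Apply extended Euclidean algorithm to find gcd.
We find integers such that 138*x0 + 125*y0 = 1

Step 3: Scale the particular solution.
Multiply by 3/1 = 3:
h = -144, g = 159

Step 4: Verify.
138*(-144) + 125*(159) = 3 = 3 ✓

h = -144, g = 159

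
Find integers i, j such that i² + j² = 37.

We need to find integers i, j > 0 such that i² + j² = 37.
Trying i = 1: j² = 37 - 1² = 37 - 1 = 36
j = 6
Check: 1² + 6² = 1 + 36 = 37 ✓

37 = 1² + 6²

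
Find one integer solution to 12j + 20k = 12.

Step 1: Check solvability.
gcd(12, 20) = 4
Since 4 divides 12, solutions exist.

Step 2: Apply extended Euclidean algorithm to find gcd.
We find integers such that 12*x0 + 20*y0 = 4

Step 3: Scale the particular solution.
Multiply by 12/4 = 3:
j = 6, k = -3

Step 4: Verify.
12*(6) + 20*(-3) = 12 = 12 ✓

j = 6, k = -3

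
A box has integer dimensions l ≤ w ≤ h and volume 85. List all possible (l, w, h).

Iterate l from 1 to ⌊85^(1/3)⌋. For each l dividing 85, iterate w ≥ l with w dividing 85/l, and set h = 85/(l·w).
Triples found (2): (1×1×85), (1×5×17)

(1×1×85), (1×5×17)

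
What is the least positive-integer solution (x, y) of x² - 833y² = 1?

We seek the smallest positive integers (x, y) with x² - 833y² = 1, i.e., x² = 833y² + 1.
Try successive y values:
y = 1: x² = 833·1² + 1 = 834, not a perfect square
y = 2: x² = 833·2² + 1 = 3333, not a perfect square
y = 3: x² = 833·3² + 1 = 7498, not a perfect square
... continuing the search (or via continued fractions) ...
y = 328416: x² = 833·328416² + 1 = 89844938523649, x = 9478657 ✓

Verify: 9478657² - 833·328416² = 89844938523649 - 89844938523648 = 1 ✓

x = 9478657, y = 328416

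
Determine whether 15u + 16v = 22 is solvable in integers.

Step 1: Compute gcd(15, 16).
gcd(15, 16) = 1

Step 2: Check divisibility.
Does 1 divide 22? 22 = 1 x 22, so yes.

By the theorem on linear Diophantine equations, 15u + 16v = 22 has integer solutions if and only if gcd(15, 16) divides 22. Since 1 | 22, solutions exist.

Yes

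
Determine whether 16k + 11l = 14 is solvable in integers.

Step 1: Compute gcd(16, 11).
gcd(16, 11) = 1

Step 2: Check divisibility.
Does 1 divide 14? 14 = 1 x 14, so yes.

By the theorem on linear Diophantine equations, 16k + 11l = 14 has integer solutions if and only if gcd(16, 11) divides 14. Since 1 | 14, solutions exist.

Yes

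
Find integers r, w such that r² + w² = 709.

We need to find integers r, w > 0 such that r² + w² = 709.
Trying r = 15: w² = 709 - 15² = 709 - 225 = 484
w = 22
Check: 15² + 22² = 225 + 484 = 709 ✓

709 = 15² + 22²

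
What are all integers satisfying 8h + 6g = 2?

Step 1: Compute gcd(8, 6) = 2.
Since 2 divides 2, solutions exist.

Step 2: Find a particular solution using extended Euclidean algorithm.
We get h₀ = 1, g₀ = -1.
Check: 8*1 + 6*-1 = 2 = 2 ✓

Step 3: Write the general solution.
h = 1 + (6/2)t = 1 + 3t
g = -1 - (8/2)t = -1 - 4t
for any integer t.

h = 1 + 3t, g = -1 - 4t for integer t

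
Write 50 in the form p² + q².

We need to find integers p, q > 0 such that p² + q² = 50.
Trying p = 1: q² = 50 - 1² = 50 - 1 = 49
q = 7
Check: 1² + 7² = 1 + 49 = 50 ✓

50 = 1² + 7²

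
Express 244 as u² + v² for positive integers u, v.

We need to find integers u, v > 0 such that u² + v² = 244.
Trying u = 10: v² = 244 - 10² = 244 - 100 = 144
v = 12
Check: 10² + 12² = 100 + 144 = 244 ✓

244 = 10² + 12²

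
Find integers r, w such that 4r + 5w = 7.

Step 1: Check solvability.
gcd(4, 5) = 1
Since 1 divides 7, solutions exist.

Step 2: Apply extended Euclidean algorithm to find gcd.
We find integers such that 4*x0 + 5*y0 = 1

Step 3: Scale the particular solution.
Multiply by 7/1 = 7:
r = -7, w = 7

Step 4: Verify.
4*(-7) + 5*(7) = 7 = 7 ✓

r = -7, w = 7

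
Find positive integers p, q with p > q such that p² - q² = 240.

Factor: p² - q² = (p+q)(p-q) = 240.
We need two factors of 240 with the same parity.
Use p+q = 120 and p-q = 2 (product 120·2 = 240).
Adding: 2p = 122, so p = 61.
Subtracting: 2q = 118, so q = 59.
Check: 61² - 59² = 3721 - 3481 = 240 ✓

p = 61, q = 59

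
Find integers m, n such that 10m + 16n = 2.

Step 1: Check solvability.
gcd(10, 16) = 2
Since 2 divides 2, solutions exist.

Step 2: Apply extended Euclidean algorithm to find gcd.
We find integers such that 10*x0 + 16*y0 = 2

Step 3: Scale the particular solution.
Multiply by 2/2 = 1:
m = -3, n = 2

Step 4: Verify.
10*(-3) + 16*(2) = 2 = 2 ✓

m = -3, n = 2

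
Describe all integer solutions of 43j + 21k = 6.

Step 1: Compute gcd(43, 21) = 1.
Since 1 divides 6, solutions exist.

Step 2: Find a particular solution using extended Euclidean algorithm.
We get j₀ = 6, k₀ = -12.
Check: 43*6 + 21*-12 = 6 = 6 ✓

Step 3: Write the general solution.
j = 6 + (21/1)t = 6 + 21t
k = -12 - (43/1)t = -12 - 43t
for any integer t.

j = 6 + 21t, k = -12 - 43t for integer t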